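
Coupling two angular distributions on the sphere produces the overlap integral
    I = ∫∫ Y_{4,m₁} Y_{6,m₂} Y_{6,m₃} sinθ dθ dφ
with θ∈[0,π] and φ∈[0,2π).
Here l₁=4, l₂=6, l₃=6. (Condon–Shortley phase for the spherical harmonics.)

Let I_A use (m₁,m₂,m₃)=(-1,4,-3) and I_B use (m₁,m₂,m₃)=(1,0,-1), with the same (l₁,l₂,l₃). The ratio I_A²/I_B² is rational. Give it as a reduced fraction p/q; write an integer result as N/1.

63/20

Same 4,6,6: normalisation and zero-m 3j drop out of the ratio.
A: Δ: 4! 4! 8! / 17! → 1/15315300; sum: t=2:+1/967680 t=3:−1/120960 t=4:+1/207360 = -1/414720; 3j²(4 6 6; -1 4 -3) = Δ·Π!·Σ² = 21/4862  (sign +1)
B: Δ: 4! 4! 8! / 17! → 1/15315300; sum: t=0:+1/207360 t=1:−1/17280 t=2:+1/13824 t=3:−1/103680 = 1/103680; 3j²(4 6 6; 1 0 -1) = Δ·Π!·Σ² = 10/7293  (sign -1)
I_A²/I_B² = (21/4862)/(10/7293) = 63/20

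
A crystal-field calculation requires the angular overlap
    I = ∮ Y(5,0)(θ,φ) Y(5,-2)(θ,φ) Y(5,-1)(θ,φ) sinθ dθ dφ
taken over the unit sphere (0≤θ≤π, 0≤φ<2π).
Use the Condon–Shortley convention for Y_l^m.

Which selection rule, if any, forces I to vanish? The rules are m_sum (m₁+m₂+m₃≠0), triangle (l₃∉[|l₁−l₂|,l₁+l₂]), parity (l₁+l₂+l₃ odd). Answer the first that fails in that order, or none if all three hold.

m_sum

Σmᵢ = -3  ✗
l₃∈[|l₁−l₂|,l₁+l₂]=[0,10], have l₃=5
Σlᵢ = 15 ⇒ odd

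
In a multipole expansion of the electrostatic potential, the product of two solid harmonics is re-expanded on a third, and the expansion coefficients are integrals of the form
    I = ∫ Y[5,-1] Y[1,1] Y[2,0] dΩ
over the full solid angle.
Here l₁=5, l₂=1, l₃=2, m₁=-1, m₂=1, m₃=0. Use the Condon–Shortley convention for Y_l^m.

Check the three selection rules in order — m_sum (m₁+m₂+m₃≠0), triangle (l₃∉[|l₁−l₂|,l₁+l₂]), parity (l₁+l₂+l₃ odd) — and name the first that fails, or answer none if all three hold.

m₁+m₂+m₃ = -1 + 1 + 0 = 0  ✓
triangle: |5−1|=4 ≤ l₃=2 ≤ 5+1=6  ✗
parity: l₁+l₂+l₃ = 8 is even

triangle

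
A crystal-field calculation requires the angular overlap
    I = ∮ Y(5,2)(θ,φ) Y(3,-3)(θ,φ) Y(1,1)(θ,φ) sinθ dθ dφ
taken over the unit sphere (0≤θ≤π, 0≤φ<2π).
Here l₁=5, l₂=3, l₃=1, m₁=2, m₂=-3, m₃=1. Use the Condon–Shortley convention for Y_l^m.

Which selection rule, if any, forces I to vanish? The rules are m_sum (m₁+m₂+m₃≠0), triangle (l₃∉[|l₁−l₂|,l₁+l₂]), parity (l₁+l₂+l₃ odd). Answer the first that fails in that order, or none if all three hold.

triangle

Σmᵢ = 0  ✓
l₃∈[|l₁−l₂|,l₁+l₂]=[2,8], have l₃=1  ✗
Σlᵢ = 9 ⇒ odd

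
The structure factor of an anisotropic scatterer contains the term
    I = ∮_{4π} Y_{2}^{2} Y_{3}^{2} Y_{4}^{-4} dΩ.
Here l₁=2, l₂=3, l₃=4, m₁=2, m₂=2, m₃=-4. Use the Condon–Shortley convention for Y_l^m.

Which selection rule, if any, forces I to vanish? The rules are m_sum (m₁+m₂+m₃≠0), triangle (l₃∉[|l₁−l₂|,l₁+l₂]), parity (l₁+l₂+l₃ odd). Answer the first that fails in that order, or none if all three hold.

parity

m₁+m₂+m₃ = 2 + 2 − 4 = 0  ✓
triangle: |2−3|=1 ≤ l₃=4 ≤ 2+3=5  ✓
parity: l₁+l₂+l₃ = 9 is odd  ✗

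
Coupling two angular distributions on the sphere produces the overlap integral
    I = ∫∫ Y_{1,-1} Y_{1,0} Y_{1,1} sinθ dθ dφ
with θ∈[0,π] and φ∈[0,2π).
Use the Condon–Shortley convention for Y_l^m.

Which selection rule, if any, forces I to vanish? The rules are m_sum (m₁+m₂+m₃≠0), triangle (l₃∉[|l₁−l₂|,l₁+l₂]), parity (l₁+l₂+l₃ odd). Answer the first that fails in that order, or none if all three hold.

Σmᵢ = 0  ✓
l₃∈[|l₁−l₂|,l₁+l₂]=[0,2], have l₃=1  ✓
Σlᵢ = 3 ⇒ odd  ✗

parity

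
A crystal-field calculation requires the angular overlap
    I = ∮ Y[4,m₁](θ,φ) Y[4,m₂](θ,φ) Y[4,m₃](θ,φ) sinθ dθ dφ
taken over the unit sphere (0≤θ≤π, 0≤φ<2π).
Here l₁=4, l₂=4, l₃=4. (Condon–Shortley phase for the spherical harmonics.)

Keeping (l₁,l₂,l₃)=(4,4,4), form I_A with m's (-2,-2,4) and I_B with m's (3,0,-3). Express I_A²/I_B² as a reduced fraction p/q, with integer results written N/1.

l's match ⇒ only the (l;m) 3-j factors differ between A and B.
A: triangle coeff Δ(4,4,4) = 1/450450; Σ_t [2,2]: t=2:+1/2304 = 1/2304; (3j)²=5/143 [(4 4 4; -2 -2 4)], sign=+1
B: triangle coeff Δ(4,4,4) = 1/450450; Σ_t [0,1]: t=0:+1/3456 t=1:−1/864 = -1/1152; (3j)²=7/286 [(4 4 4; 3 0 -3)], sign=+1
I_A²/I_B² = (5/143)/(7/286) = 10/7

10/7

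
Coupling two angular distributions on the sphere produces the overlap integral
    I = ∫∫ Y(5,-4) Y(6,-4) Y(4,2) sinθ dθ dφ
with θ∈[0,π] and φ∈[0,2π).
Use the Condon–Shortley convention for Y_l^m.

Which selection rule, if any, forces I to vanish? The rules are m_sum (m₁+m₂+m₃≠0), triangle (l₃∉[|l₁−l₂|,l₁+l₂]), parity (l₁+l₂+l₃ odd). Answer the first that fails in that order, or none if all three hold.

m₁+m₂+m₃ = -4 − 4 + 2 = -6  ✗
triangle: |5−6|=1 ≤ l₃=4 ≤ 5+6=11
parity: l₁+l₂+l₃ = 15 is odd

m_sum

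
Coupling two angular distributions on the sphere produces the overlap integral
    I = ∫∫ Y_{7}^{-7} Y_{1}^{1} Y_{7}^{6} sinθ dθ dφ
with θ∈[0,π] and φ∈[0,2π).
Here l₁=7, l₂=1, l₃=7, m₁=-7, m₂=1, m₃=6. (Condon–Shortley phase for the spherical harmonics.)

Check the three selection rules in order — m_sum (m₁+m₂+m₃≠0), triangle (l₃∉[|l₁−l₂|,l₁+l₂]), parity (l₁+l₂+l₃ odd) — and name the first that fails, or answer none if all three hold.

parity

Σmᵢ = 0  ✓
l₃∈[|l₁−l₂|,l₁+l₂]=[6,8], have l₃=7  ✓
Σlᵢ = 15 ⇒ odd  ✗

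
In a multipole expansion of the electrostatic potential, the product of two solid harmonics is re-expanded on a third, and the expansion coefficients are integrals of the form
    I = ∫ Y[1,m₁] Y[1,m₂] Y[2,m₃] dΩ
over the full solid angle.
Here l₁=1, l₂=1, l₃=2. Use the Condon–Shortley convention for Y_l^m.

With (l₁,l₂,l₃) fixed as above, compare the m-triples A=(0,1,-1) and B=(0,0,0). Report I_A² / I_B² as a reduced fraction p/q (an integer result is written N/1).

Shared (l₁,l₂,l₃)=(1,1,2): N and (l;000)² cancel in I_A²/I_B².
A: Δ = 0!·2!·2!/5! = 1/30; Racah Σ t=0..0: t=0:+1/2 = 1/2; ⇒ 3j(1 1 2; 0 1 -1)² = 1/10, sgn -1
B: Δ = 0!·2!·2!/5! = 1/30; Racah Σ t=0..0: t=0:+1/1 = 1/1; ⇒ 3j(1 1 2; 0 0 0)² = 2/15, sgn +1
I_A²/I_B² = (1/10)/(2/15) = 3/4

3/4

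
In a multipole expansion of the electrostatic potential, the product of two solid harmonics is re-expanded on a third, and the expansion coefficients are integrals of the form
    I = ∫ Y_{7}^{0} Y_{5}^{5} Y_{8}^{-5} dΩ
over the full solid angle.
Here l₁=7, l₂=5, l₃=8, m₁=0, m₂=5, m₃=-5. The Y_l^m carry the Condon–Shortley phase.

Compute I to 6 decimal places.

m-sum 0 ✓  L=20 even ✓  2≤8≤12 ✓
Π(2lᵢ+1) = 15×11×17 = 2805
triangle coeff Δ(7,5,8) = 1/814773960
Σ_t [0,4]: t=0:+1/87091200 t=1:−1/4976640 t=2:+1/2073600 t=3:−1/4976640 t=4:+1/87091200 = 1/9676800
(3j)²=360/46189 [(7 5 8; 0 0 0)], sign=+1
Σ_t [4,4]: t=4:+1/522547200 = 1/522547200
(3j)²=5/323 [(7 5 8; 0 5 -5)], sign=-1
⇒ 4πI² = 27000/79781
I = (-1)√(27000/79781/(4π)) = -0.16410704

-0.164107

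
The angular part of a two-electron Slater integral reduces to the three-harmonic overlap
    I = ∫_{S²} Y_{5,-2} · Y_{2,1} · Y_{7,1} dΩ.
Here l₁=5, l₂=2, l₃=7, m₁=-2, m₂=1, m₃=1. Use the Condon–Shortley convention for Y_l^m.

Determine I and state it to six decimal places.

-0.143343

m-sum 0 ✓  L=14 even ✓  3≤7≤7 ✓
Π(2lᵢ+1) = 11×5×15 = 825
triangle coeff Δ(5,2,7) = 1/15015
Σ_t [0,0]: t=0:+1/57600 = 1/57600
(3j)²=21/715 [(5 2 7; 0 0 0)], sign=-1
Σ_t [0,0]: t=0:+1/181440 = 1/181440
(3j)²=32/3003 [(5 2 7; -2 1 1)], sign=+1
⇒ 4πI² = 480/1859
I = (-1)√(480/1859/(4π)) = -0.14334284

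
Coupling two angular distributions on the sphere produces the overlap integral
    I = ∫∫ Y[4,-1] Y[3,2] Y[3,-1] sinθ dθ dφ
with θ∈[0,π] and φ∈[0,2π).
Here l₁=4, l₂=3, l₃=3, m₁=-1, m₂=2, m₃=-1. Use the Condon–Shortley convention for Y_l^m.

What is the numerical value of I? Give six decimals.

m-sum 0 ✓  L=10 even ✓  1≤3≤7 ✓
Π(2lᵢ+1) = 9×7×7 = 441
triangle coeff Δ(4,3,3) = 1/34650
Σ_t [1,3]: t=1:−1/72 t=2:+1/16 t=3:−1/72 = 5/144
(3j)²=2/77 [(4 3 3; 0 0 0)], sign=-1
Σ_t [3,4]: t=3:−1/48 t=4:+1/144 = -1/72
(3j)²=16/693 [(4 3 3; -1 2 -1)], sign=-1
⇒ 4πI² = 32/121
I = (+1)√(32/121/(4π)) = 0.14506992

0.145070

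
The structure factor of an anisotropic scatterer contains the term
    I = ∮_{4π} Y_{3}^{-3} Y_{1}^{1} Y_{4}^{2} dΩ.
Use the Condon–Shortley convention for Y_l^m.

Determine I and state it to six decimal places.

Rules hold: Σm=0, L=8 even, 2≤4≤4.
N = 7·3·9 = 189
Δ = 0!·6!·2!/9! = 1/252
Racah Σ t=0..0: t=0:+1/36 = 1/36
⇒ 3j(3 1 4; 0 0 0)² = 4/63, sgn +1
Racah Σ t=0..0: t=0:+1/1440 = 1/1440
⇒ 3j(3 1 4; -3 1 2)² = 1/252, sgn +1
4πI² = N·(3j₀)²·(3jₘ)² = 1/21
I = +1·√(0.047619/4π) = 0.06155813

0.061558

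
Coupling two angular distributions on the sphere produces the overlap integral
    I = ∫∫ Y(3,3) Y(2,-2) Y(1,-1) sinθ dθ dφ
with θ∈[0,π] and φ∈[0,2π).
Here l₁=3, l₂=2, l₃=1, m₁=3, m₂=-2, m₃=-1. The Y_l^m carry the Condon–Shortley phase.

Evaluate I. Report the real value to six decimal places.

-0.319865

Rules hold: Σm=0, L=6 even, 1≤1≤5.
N = 7·5·3 = 105
Δ = 4!·2!·0!/7! = 1/105
Racah Σ t=2..2: t=2:+1/4 = 1/4
⇒ 3j(3 2 1; 0 0 0)² = 3/35, sgn -1
Racah Σ t=0..0: t=0:+1/48 = 1/48
⇒ 3j(3 2 1; 3 -2 -1)² = 1/7, sgn +1
4πI² = N·(3j₀)²·(3jₘ)² = 9/7
I = -1·√(1.28571/4π) = -0.31986543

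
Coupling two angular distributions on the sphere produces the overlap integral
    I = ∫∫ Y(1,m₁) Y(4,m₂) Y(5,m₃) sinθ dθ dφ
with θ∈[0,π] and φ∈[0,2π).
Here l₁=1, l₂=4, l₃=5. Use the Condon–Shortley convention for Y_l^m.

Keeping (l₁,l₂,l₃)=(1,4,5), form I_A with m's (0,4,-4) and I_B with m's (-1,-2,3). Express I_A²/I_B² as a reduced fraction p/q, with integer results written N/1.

9/28

Same 1,4,5: normalisation and zero-m 3j drop out of the ratio.
A: Δ: 0! 2! 8! / 11! → 1/495; sum: t=0:+1/40320 = 1/40320; 3j²(1 4 5; 0 4 -4) = Δ·Π!·Σ² = 1/55  (sign -1)
B: Δ: 0! 2! 8! / 11! → 1/495; sum: t=0:+1/2880 = 1/2880; 3j²(1 4 5; -1 -2 3) = Δ·Π!·Σ² = 28/495  (sign +1)
I_A²/I_B² = (1/55)/(28/495) = 9/28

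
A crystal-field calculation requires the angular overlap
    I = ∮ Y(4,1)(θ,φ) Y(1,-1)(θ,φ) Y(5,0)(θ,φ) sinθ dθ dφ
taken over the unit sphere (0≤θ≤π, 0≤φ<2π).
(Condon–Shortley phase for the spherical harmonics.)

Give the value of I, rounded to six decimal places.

0.155288

Checks pass: Σm=0; 10 even; l₃=5∈[3,5].
(2·4+1)(2·1+1)(2·5+1) = 297
Δ: 0! 8! 2! / 11! → 1/495
sum: t=0:+1/576 = 1/576
3j²(4 1 5; 0 0 0) = Δ·Π!·Σ² = 5/99  (sign -1)
sum: t=0:+1/1440 = 1/1440
3j²(4 1 5; 1 -1 0) = Δ·Π!·Σ² = 2/99  (sign -1)
combine: 4πI² = 297·5/99·2/99 = 10/33
take √, sign +1: I = 0.15528807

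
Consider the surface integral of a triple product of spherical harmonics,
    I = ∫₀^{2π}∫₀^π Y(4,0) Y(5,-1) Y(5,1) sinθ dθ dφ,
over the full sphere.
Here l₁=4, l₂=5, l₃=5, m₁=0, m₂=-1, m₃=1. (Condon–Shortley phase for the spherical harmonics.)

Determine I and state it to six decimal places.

Checks pass: Σm=0; 14 even; l₃=5∈[1,9].
(2·4+1)(2·5+1)(2·5+1) = 1089
Δ: 4! 4! 6! / 15! → 1/3153150
sum: t=0:+1/69120 t=1:−1/1728 t=2:+1/576 t=3:−1/1728 t=4:+1/69120 = 7/11520
3j²(4 5 5; 0 0 0) = Δ·Π!·Σ² = 2/143  (sign -1)
sum: t=0:+1/27648 t=1:−1/1296 t=2:+1/768 t=3:−1/4320 t=4:+1/414720 = 7/20736
3j²(4 5 5; 0 -1 1) = Δ·Π!·Σ² = 8/1287  (sign +1)
combine: 4πI² = 1089·2/143·8/1287 = 16/169
take √, sign -1: I = -0.08679840

-0.086798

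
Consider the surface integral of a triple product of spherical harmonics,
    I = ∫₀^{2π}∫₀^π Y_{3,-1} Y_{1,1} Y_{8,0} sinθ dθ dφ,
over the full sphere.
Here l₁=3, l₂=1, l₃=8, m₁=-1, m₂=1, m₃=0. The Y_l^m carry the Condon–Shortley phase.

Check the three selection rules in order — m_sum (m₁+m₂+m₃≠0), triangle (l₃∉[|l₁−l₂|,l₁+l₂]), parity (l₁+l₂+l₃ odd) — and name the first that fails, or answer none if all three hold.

triangle

m₁+m₂+m₃ = -1 + 1 + 0 = 0  ✓
triangle: |3−1|=2 ≤ l₃=8 ≤ 3+1=4  ✗
parity: l₁+l₂+l₃ = 12 is even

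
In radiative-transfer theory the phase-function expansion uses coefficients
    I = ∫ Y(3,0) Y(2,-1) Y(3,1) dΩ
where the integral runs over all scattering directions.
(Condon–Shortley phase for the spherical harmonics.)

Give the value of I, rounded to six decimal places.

-0.059471

Checks pass: Σm=0; 8 even; l₃=3∈[1,5].
(2·3+1)(2·2+1)(2·3+1) = 245
Δ: 2! 4! 2! / 9! → 1/3780
sum: t=0:+1/24 t=1:−1/4 t=2:+1/24 = -1/6
3j²(3 2 3; 0 0 0) = Δ·Π!·Σ² = 4/105  (sign +1)
sum: t=0:+1/12 t=1:−1/8 = -1/24
3j²(3 2 3; 0 -1 1) = Δ·Π!·Σ² = 1/210  (sign -1)
combine: 4πI² = 245·4/105·1/210 = 2/45
take √, sign -1: I = -0.05947080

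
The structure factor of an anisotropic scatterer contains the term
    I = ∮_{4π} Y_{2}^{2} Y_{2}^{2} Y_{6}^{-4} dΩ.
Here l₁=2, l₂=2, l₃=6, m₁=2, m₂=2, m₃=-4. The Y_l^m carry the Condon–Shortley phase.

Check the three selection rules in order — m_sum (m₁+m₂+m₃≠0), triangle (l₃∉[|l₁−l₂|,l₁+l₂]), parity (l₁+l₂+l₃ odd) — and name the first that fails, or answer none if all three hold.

azimuthal sum: 2 + 2 − 4 = 0  ✓
0 ≤ 6 ≤ 4 (triangle on l)  ✗
L = 2 + 2 + 6 = 10 (even)

triangle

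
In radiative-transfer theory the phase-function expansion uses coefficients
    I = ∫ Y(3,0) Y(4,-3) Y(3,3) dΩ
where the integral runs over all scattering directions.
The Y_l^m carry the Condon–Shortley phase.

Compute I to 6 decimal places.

0.203551

Checks pass: Σm=0; 10 even; l₃=3∈[1,7].
(2·3+1)(2·4+1)(2·3+1) = 441
Δ: 4! 2! 4! / 11! → 1/34650
sum: t=1:−1/72 t=2:+1/16 t=3:−1/72 = 5/144
3j²(3 4 3; 0 0 0) = Δ·Π!·Σ² = 2/77  (sign -1)
sum: t=1:−1/288 = -1/288
3j²(3 4 3; 0 -3 3) = Δ·Π!·Σ² = 1/22  (sign -1)
combine: 4πI² = 441·2/77·1/22 = 63/121
take √, sign +1: I = 0.20355073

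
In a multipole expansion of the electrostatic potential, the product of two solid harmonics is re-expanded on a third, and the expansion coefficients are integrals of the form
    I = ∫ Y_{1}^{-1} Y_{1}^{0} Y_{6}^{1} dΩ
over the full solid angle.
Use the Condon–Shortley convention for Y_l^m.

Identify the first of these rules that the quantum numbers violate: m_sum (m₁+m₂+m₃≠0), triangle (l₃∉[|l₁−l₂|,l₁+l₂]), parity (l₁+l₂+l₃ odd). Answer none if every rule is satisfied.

triangle

m₁+m₂+m₃ = -1 + 0 + 1 = 0  ✓
triangle: |1−1|=0 ≤ l₃=6 ≤ 1+1=2  ✗
parity: l₁+l₂+l₃ = 8 is even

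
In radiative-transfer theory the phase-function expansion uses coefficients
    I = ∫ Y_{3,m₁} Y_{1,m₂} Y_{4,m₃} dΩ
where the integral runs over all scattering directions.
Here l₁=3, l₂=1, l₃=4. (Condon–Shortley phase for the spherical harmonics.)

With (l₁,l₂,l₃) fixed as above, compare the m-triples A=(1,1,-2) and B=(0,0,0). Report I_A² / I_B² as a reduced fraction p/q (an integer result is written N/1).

15/16

Same 3,1,4: normalisation and zero-m 3j drop out of the ratio.
A: Δ: 0! 6! 2! / 9! → 1/252; sum: t=0:+1/96 = 1/96; 3j²(3 1 4; 1 1 -2) = Δ·Π!·Σ² = 5/84  (sign +1)
B: Δ: 0! 6! 2! / 9! → 1/252; sum: t=0:+1/36 = 1/36; 3j²(3 1 4; 0 0 0) = Δ·Π!·Σ² = 4/63  (sign +1)
I_A²/I_B² = (5/84)/(4/63) = 15/16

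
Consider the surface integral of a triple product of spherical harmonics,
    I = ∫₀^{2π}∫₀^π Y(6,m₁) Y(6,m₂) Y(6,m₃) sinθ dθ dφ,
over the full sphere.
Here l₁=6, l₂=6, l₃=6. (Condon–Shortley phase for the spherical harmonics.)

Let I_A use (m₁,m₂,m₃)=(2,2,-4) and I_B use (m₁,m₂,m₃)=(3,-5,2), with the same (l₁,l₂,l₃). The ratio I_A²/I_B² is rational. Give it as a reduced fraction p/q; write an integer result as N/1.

Same 6,6,6: normalisation and zero-m 3j drop out of the ratio.
A: Δ: 6! 6! 6! / 19! → 1/325909584; sum: t=2:+1/1658880 t=3:−1/518400 t=4:+1/1658880 = -1/1382400; 3j²(6 6 6; 2 2 -4) = Δ·Π!·Σ² = 504/46189  (sign -1)
B: Δ: 6! 6! 6! / 19! → 1/325909584; sum: t=0:+1/3110400 t=1:−1/4147200 = 1/12441600; 3j²(6 6 6; 3 -5 2) = Δ·Π!·Σ² = 7/4199  (sign +1)
I_A²/I_B² = (504/46189)/(7/4199) = 72/11

72/11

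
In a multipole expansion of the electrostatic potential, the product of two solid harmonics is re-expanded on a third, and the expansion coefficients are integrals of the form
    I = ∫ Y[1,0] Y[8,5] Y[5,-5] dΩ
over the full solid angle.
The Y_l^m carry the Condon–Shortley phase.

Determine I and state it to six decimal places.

l₃=5 ∉ [7,9] — triangle fails ⇒ I = 0

0.000000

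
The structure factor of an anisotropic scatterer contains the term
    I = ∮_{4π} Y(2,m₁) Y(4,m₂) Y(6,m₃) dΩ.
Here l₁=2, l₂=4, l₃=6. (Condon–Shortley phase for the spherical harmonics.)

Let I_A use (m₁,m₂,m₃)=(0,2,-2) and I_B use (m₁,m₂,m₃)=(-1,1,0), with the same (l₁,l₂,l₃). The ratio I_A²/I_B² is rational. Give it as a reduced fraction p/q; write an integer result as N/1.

Shared (l₁,l₂,l₃)=(2,4,6): N and (l;000)² cancel in I_A²/I_B².
A: Δ = 0!·4!·8!/13! = 1/6435; Racah Σ t=0..0: t=0:+1/5760 = 1/5760; ⇒ 3j(2 4 6; 0 2 -2)² = 56/2145, sgn +1
B: Δ = 0!·4!·8!/13! = 1/6435; Racah Σ t=0..0: t=0:+1/4320 = 1/4320; ⇒ 3j(2 4 6; -1 1 0)² = 8/429, sgn +1
I_A²/I_B² = (56/2145)/(8/429) = 7/5

7/5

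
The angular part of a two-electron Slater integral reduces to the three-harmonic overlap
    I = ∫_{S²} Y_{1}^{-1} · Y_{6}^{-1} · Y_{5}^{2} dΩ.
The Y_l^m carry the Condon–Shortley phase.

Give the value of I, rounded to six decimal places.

-0.129207

Checks pass: Σm=0; 12 even; l₃=5∈[5,7].
(2·1+1)(2·6+1)(2·5+1) = 429
Δ: 2! 0! 10! / 13! → 1/858
sum: t=1:−1/14400 = -1/14400
3j²(1 6 5; 0 0 0) = Δ·Π!·Σ² = 6/143  (sign +1)
sum: t=2:+1/60480 = 1/60480
3j²(1 6 5; -1 -1 2) = Δ·Π!·Σ² = 5/429  (sign -1)
combine: 4πI² = 429·6/143·5/429 = 30/143
take √, sign -1: I = -0.12920749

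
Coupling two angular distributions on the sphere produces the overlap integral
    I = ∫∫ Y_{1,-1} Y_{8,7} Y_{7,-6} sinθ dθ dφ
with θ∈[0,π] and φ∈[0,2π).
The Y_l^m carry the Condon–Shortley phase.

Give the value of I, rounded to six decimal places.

-0.313531

Checks pass: Σm=0; 16 even; l₃=7∈[7,9].
(2·1+1)(2·8+1)(2·7+1) = 765
Δ: 2! 0! 14! / 17! → 1/2040
sum: t=1:−1/25401600 = -1/25401600
3j²(1 8 7; 0 0 0) = Δ·Π!·Σ² = 8/255  (sign +1)
sum: t=2:+1/12454041600 = 1/12454041600
3j²(1 8 7; -1 7 -6) = Δ·Π!·Σ² = 7/136  (sign -1)
combine: 4πI² = 765·8/255·7/136 = 21/17
take √, sign -1: I = -0.31353083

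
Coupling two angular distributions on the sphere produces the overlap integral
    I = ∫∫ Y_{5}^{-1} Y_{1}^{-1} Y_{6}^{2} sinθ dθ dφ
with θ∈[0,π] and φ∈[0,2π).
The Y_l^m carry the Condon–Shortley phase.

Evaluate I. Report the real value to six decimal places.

Rules hold: Σm=0, L=12 even, 4≤6≤6.
N = 11·3·13 = 429
Δ = 0!·10!·2!/13! = 1/858
Racah Σ t=0..0: t=0:+1/14400 = 1/14400
⇒ 3j(5 1 6; 0 0 0)² = 6/143, sgn +1
Racah Σ t=0..0: t=0:+1/34560 = 1/34560
⇒ 3j(5 1 6; -1 -1 2)² = 14/429, sgn +1
4πI² = N·(3j₀)²·(3jₘ)² = 84/143
I = +1·√(0.587413/4π) = 0.21620548

0.216205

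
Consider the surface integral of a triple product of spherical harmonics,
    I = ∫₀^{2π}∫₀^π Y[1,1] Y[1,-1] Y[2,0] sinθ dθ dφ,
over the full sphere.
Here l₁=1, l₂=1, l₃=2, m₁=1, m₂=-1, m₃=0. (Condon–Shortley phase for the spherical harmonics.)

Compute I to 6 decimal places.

0.126157

Rules hold: Σm=0, L=4 even, 0≤2≤2.
N = 3·3·5 = 45
Δ = 0!·2!·2!/5! = 1/30
Racah Σ t=0..0: t=0:+1/1 = 1/1
⇒ 3j(1 1 2; 0 0 0)² = 2/15, sgn +1
Racah Σ t=0..0: t=0:+1/4 = 1/4
⇒ 3j(1 1 2; 1 -1 0)² = 1/30, sgn +1
4πI² = N·(3j₀)²·(3jₘ)² = 1/5
I = +1·√(0.2/4π) = 0.12615663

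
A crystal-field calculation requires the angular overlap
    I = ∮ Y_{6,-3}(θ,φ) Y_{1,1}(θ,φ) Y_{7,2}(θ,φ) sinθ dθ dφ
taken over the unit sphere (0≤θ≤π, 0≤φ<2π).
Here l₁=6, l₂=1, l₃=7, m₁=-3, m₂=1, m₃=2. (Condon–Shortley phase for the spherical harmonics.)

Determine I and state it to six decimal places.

0.110647

Rules hold: Σm=0, L=14 even, 5≤7≤7.
N = 13·3·15 = 585
Δ = 0!·12!·2!/15! = 1/1365
Racah Σ t=0..0: t=0:+1/518400 = 1/518400
⇒ 3j(6 1 7; 0 0 0)² = 7/195, sgn -1
Racah Σ t=0..0: t=0:+1/4354560 = 1/4354560
⇒ 3j(6 1 7; -3 1 2)² = 2/273, sgn -1
4πI² = N·(3j₀)²·(3jₘ)² = 2/13
I = +1·√(0.153846/4π) = 0.11064668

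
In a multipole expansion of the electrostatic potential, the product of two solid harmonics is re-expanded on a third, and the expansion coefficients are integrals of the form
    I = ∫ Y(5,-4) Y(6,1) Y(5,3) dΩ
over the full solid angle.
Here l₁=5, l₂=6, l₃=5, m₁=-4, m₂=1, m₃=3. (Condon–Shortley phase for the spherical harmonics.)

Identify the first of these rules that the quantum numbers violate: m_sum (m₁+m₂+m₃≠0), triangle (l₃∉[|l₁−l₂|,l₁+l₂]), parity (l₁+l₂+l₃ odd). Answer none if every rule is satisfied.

none

azimuthal sum: -4 + 1 + 3 = 0  ✓
1 ≤ 5 ≤ 11 (triangle on l)  ✓
L = 5 + 6 + 5 = 16 (even)  ✓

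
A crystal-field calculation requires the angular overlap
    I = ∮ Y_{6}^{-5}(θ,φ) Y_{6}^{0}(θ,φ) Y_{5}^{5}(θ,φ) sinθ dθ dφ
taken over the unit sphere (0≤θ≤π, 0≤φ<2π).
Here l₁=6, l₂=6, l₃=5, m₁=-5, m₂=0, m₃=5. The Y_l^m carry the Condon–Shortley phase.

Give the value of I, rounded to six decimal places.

0.000000

Σlᵢ=17 odd — θ-integrand is odd under cosθ→−cosθ; I=0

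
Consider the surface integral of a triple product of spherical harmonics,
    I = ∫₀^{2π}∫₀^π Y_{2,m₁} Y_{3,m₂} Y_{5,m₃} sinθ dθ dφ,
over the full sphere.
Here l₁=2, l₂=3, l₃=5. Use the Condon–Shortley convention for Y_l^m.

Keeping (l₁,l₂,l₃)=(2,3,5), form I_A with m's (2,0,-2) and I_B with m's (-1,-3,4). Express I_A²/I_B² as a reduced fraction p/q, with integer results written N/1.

5/12

Same 2,3,5: normalisation and zero-m 3j drop out of the ratio.
A: Δ: 0! 4! 6! / 11! → 1/2310; sum: t=0:+1/864 = 1/864; 3j²(2 3 5; 2 0 -2) = Δ·Π!·Σ² = 1/66  (sign -1)
B: Δ: 0! 4! 6! / 11! → 1/2310; sum: t=0:+1/4320 = 1/4320; 3j²(2 3 5; -1 -3 4) = Δ·Π!·Σ² = 2/55  (sign -1)
I_A²/I_B² = (1/66)/(2/55) = 5/12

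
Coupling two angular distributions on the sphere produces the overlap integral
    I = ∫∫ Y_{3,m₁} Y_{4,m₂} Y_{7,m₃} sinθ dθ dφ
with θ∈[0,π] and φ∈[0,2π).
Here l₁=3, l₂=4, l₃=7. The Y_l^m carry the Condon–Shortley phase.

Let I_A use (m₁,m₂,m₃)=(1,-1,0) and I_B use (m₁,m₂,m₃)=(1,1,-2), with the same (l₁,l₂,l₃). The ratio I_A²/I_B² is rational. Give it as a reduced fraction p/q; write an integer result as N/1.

Shared (l₁,l₂,l₃)=(3,4,7): N and (l;000)² cancel in I_A²/I_B².
A: Δ = 0!·6!·8!/15! = 1/45045; Racah Σ t=0..0: t=0:+1/34560 = 1/34560; ⇒ 3j(3 4 7; 1 -1 0)² = 7/429, sgn -1
B: Δ = 0!·6!·8!/15! = 1/45045; Racah Σ t=0..0: t=0:+1/34560 = 1/34560; ⇒ 3j(3 4 7; 1 1 -2)² = 4/143, sgn -1
I_A²/I_B² = (7/429)/(4/143) = 7/12

7/12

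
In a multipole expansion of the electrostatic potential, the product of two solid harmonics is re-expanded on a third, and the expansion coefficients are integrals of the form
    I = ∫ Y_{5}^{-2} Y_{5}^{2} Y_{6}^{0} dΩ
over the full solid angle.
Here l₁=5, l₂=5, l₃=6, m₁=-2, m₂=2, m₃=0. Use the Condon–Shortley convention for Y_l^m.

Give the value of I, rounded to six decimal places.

-0.110455

m-sum 0 ✓  L=16 even ✓  0≤6≤10 ✓
Π(2lᵢ+1) = 11×11×13 = 1573
triangle coeff Δ(5,5,6) = 1/28588560
Σ_t [0,4]: t=0:+1/345600 t=1:−1/13824 t=2:+1/5184 t=3:−1/13824 t=4:+1/345600 = 7/129600
(3j)²=80/7293 [(5 5 6; 0 0 0)], sign=+1
Σ_t [1,4]: t=1:−1/3110400 t=2:+1/57600 t=3:−1/13824 t=4:+1/31104 = -1/43200
(3j)²=108/12155 [(5 5 6; -2 2 0)], sign=-1
⇒ 4πI² = 576/3757
I = (-1)√(576/3757/(4π)) = -0.11045508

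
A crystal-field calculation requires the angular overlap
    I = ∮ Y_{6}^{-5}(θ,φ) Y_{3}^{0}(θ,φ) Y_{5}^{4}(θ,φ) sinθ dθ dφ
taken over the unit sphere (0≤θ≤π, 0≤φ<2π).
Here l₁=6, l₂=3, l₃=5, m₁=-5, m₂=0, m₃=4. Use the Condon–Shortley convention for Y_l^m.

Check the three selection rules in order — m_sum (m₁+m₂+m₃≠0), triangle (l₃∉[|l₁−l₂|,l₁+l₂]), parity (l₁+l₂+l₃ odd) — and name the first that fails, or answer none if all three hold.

m_sum

azimuthal sum: -5 + 0 + 4 = -1  ✗
3 ≤ 5 ≤ 9 (triangle on l)
L = 6 + 3 + 5 = 14 (even)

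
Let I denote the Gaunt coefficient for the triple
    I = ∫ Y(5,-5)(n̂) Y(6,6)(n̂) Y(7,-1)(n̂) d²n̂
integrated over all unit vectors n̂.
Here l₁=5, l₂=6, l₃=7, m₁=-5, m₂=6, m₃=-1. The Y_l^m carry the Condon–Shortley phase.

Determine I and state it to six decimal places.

-0.030399

Checks pass: Σm=0; 18 even; l₃=7∈[1,11].
(2·5+1)(2·6+1)(2·7+1) = 2145
Δ: 4! 6! 8! / 19! → 1/174594420
sum: t=0:+1/4147200 t=1:−1/207360 t=2:+1/82944 t=3:−1/207360 t=4:+1/4147200 = 1/345600
3j²(5 6 7; 0 0 0) = Δ·Π!·Σ² = 420/46189  (sign -1)
sum: t=4:+1/696729600 = 1/696729600
3j²(5 6 7; -5 6 -1) = Δ·Π!·Σ² = 5/8398  (sign +1)
combine: 4πI² = 2145·420/46189·5/8398 = 15750/1356277
take √, sign -1: I = -0.03039913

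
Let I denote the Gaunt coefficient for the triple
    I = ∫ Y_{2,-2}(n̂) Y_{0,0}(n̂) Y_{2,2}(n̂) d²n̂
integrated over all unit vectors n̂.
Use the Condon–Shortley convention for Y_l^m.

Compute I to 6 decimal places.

m-sum 0 ✓  L=4 even ✓  2≤2≤2 ✓
Π(2lᵢ+1) = 5×1×5 = 25
triangle coeff Δ(2,0,2) = 1/5
Σ_t [0,0]: t=0:+1/4 = 1/4
(3j)²=1/5 [(2 0 2; 0 0 0)], sign=+1
Σ_t [0,0]: t=0:+1/24 = 1/24
(3j)²=1/5 [(2 0 2; -2 0 2)], sign=+1
⇒ 4πI² = 1/1
I = (+1)√(1/1/(4π)) = 0.28209479

0.282095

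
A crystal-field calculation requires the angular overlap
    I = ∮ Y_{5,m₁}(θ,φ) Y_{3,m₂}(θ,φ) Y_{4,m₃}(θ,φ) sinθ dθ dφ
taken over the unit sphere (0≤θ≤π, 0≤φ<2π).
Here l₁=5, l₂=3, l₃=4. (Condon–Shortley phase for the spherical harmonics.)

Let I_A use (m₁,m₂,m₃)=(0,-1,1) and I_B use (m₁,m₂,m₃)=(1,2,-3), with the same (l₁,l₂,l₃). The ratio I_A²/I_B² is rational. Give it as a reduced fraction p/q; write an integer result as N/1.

l's match ⇒ only the (l;m) 3-j factors differ between A and B.
A: triangle coeff Δ(5,3,4) = 1/180180; Σ_t [0,2]: t=0:+1/5760 t=1:−1/288 t=2:+1/288 = 1/5760; (3j)²=1/12012 [(5 3 4; 0 -1 1)], sign=-1
B: triangle coeff Δ(5,3,4) = 1/180180; Σ_t [3,4]: t=3:−1/1440 t=4:+1/17280 = -11/17280; (3j)²=11/468 [(5 3 4; 1 2 -3)], sign=+1
I_A²/I_B² = (1/12012)/(11/468) = 3/847

3/847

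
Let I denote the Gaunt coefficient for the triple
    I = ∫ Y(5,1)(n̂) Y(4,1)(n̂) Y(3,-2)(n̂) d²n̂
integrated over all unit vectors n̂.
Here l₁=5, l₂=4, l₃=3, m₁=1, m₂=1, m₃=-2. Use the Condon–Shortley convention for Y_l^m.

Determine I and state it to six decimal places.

m-sum 0 ✓  L=12 even ✓  1≤3≤9 ✓
Π(2lᵢ+1) = 11×9×7 = 693
triangle coeff Δ(5,4,3) = 1/180180
Σ_t [2,4]: t=2:+1/576 t=3:−1/144 t=4:+1/576 = -1/288
(3j)²=20/1001 [(5 4 3; 0 0 0)], sign=+1
Σ_t [3,4]: t=3:−1/432 t=4:+1/1152 = -5/3456
(3j)²=625/36036 [(5 4 3; 1 1 -2)], sign=+1
⇒ 4πI² = 3125/13013
I = (+1)√(3125/13013/(4π)) = 0.13823925

0.138239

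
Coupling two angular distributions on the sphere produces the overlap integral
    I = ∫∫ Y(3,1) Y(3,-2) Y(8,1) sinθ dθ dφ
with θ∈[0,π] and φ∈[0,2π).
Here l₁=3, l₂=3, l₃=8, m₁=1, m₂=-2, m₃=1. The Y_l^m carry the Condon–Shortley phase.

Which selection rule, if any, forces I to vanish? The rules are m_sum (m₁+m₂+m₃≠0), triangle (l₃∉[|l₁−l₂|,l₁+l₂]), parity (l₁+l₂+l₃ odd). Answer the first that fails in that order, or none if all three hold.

Σmᵢ = 0  ✓
l₃∈[|l₁−l₂|,l₁+l₂]=[0,6], have l₃=8  ✗
Σlᵢ = 14 ⇒ even

triangle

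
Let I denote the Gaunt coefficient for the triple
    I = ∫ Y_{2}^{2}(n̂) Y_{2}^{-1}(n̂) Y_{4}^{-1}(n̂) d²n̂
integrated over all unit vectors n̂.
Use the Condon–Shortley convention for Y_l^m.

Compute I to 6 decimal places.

Rules hold: Σm=0, L=8 even, 0≤4≤4.
N = 5·5·9 = 225
Δ = 0!·4!·4!/9! = 1/630
Racah Σ t=0..0: t=0:+1/16 = 1/16
⇒ 3j(2 2 4; 0 0 0)² = 2/35, sgn +1
Racah Σ t=0..0: t=0:+1/144 = 1/144
⇒ 3j(2 2 4; 2 -1 -1)² = 1/126, sgn -1
4πI² = N·(3j₀)²·(3jₘ)² = 5/49
I = -1·√(0.102041/4π) = -0.09011188

-0.090112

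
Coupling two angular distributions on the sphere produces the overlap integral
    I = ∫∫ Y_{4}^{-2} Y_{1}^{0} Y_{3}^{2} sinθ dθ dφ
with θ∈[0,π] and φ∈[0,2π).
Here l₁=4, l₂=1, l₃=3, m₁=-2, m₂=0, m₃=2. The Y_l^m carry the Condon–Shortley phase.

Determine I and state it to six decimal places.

0.213244

Rules hold: Σm=0, L=8 even, 3≤3≤5.
N = 9·3·7 = 189
Δ = 2!·6!·0!/9! = 1/252
Racah Σ t=1..1: t=1:−1/36 = -1/36
⇒ 3j(4 1 3; 0 0 0)² = 4/63, sgn +1
Racah Σ t=1..1: t=1:−1/120 = -1/120
⇒ 3j(4 1 3; -2 0 2)² = 1/21, sgn +1
4πI² = N·(3j₀)²·(3jₘ)² = 4/7
I = +1·√(0.571429/4π) = 0.21324362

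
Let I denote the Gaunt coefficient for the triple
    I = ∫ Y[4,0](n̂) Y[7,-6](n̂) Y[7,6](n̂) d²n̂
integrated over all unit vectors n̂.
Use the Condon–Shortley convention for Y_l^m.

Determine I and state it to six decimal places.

Rules hold: Σm=0, L=18 even, 3≤7≤11.
N = 9·15·15 = 2025
Δ = 4!·4!·10!/19! = 1/58198140
Racah Σ t=0..4: t=0:+1/17418240 t=1:−1/622080 t=2:+1/230400 t=3:−1/622080 t=4:+1/17418240 = 1/806400
⇒ 3j(4 7 7; 0 0 0)² = 2268/230945, sgn -1
Racah Σ t=0..1: t=0:+1/209018880 t=1:−1/130636800 = -1/348364800
⇒ 3j(4 7 7; 0 -6 6)² = 143/45220, sgn +1
4πI² = N·(3j₀)²·(3jₘ)² = 6561/104329
I = -1·√(0.0628876/4π) = -0.07074204

-0.070742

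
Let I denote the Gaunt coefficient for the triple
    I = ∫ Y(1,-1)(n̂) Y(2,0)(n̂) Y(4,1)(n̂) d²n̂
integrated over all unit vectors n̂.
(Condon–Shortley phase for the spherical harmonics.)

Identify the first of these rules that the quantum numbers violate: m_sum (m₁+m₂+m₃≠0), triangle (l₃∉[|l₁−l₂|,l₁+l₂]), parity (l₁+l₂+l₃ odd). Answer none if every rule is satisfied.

azimuthal sum: -1 + 0 + 1 = 0  ✓
1 ≤ 4 ≤ 3 (triangle on l)  ✗
L = 1 + 2 + 4 = 7 (odd)

triangle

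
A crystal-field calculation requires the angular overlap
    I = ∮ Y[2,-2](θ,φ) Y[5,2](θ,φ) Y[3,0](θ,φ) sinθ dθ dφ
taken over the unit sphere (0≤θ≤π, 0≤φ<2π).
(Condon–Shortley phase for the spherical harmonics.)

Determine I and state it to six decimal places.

0.141758

m-sum 0 ✓  L=10 even ✓  3≤3≤7 ✓
Π(2lᵢ+1) = 5×11×7 = 385
triangle coeff Δ(2,5,3) = 1/2310
Σ_t [2,2]: t=2:+1/144 = 1/144
(3j)²=10/231 [(2 5 3; 0 0 0)], sign=-1
Σ_t [4,4]: t=4:+1/864 = 1/864
(3j)²=1/66 [(2 5 3; -2 2 0)], sign=-1
⇒ 4πI² = 25/99
I = (+1)√(25/99/(4π)) = 0.14175797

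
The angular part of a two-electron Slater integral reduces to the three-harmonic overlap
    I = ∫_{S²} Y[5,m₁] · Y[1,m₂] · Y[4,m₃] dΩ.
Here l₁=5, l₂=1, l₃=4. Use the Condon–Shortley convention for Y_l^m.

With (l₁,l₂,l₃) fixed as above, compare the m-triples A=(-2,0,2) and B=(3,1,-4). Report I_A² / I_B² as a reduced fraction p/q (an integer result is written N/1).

l's match ⇒ only the (l;m) 3-j factors differ between A and B.
A: triangle coeff Δ(5,1,4) = 1/495; Σ_t [1,1]: t=1:−1/1440 = -1/1440; (3j)²=7/165 [(5 1 4; -2 0 2)], sign=-1
B: triangle coeff Δ(5,1,4) = 1/495; Σ_t [2,2]: t=2:+1/80640 = 1/80640; (3j)²=1/495 [(5 1 4; 3 1 -4)], sign=+1
I_A²/I_B² = (7/165)/(1/495) = 21/1

21/1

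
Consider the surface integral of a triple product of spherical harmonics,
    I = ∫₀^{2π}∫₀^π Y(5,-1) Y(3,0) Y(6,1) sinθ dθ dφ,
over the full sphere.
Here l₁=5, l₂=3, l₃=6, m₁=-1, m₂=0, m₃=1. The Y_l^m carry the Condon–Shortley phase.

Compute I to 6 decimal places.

-0.123080

Checks pass: Σm=0; 14 even; l₃=6∈[2,8].
(2·5+1)(2·3+1)(2·6+1) = 1001
Δ: 2! 8! 4! / 15! → 1/675675
sum: t=0:+1/8640 t=1:−1/2304 t=2:+1/8640 = -7/34560
3j²(5 3 6; 0 0 0) = Δ·Π!·Σ² = 7/429  (sign -1)
sum: t=0:+1/17280 t=1:−1/2880 t=2:+1/6912 = -1/6912
3j²(5 3 6; -1 0 1) = Δ·Π!·Σ² = 5/429  (sign +1)
combine: 4πI² = 1001·7/429·5/429 = 245/1287
take √, sign -1: I = -0.12308038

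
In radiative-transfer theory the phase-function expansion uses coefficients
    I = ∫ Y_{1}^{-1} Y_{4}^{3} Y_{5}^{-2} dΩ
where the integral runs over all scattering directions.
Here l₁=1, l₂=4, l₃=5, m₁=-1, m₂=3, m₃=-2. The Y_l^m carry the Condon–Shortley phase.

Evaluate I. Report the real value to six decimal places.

m-sum 0 ✓  L=10 even ✓  3≤5≤5 ✓
Π(2lᵢ+1) = 3×9×11 = 297
triangle coeff Δ(1,4,5) = 1/495
Σ_t [0,0]: t=0:+1/576 = 1/576
(3j)²=5/99 [(1 4 5; 0 0 0)], sign=-1
Σ_t [0,0]: t=0:+1/10080 = 1/10080
(3j)²=1/165 [(1 4 5; -1 3 -2)], sign=-1
⇒ 4πI² = 1/11
I = (+1)√(1/11/(4π)) = 0.08505478

0.085055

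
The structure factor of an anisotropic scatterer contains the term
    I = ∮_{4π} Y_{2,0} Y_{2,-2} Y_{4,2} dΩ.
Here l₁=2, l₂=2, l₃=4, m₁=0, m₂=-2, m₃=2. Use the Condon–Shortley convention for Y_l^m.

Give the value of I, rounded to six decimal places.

Checks pass: Σm=0; 8 even; l₃=4∈[0,4].
(2·2+1)(2·2+1)(2·4+1) = 225
Δ: 0! 4! 4! / 9! → 1/630
sum: t=0:+1/16 = 1/16
3j²(2 2 4; 0 0 0) = Δ·Π!·Σ² = 2/35  (sign +1)
sum: t=0:+1/96 = 1/96
3j²(2 2 4; 0 -2 2) = Δ·Π!·Σ² = 1/42  (sign +1)
combine: 4πI² = 225·2/35·1/42 = 15/49
take √, sign +1: I = 0.15607835

0.156078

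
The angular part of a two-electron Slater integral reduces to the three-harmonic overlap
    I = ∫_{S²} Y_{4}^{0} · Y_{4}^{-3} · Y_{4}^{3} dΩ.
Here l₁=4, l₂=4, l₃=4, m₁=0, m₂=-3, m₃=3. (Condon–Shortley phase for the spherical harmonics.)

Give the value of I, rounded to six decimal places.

m-sum 0 ✓  L=12 even ✓  0≤4≤8 ✓
Π(2lᵢ+1) = 9×9×9 = 729
triangle coeff Δ(4,4,4) = 1/450450
Σ_t [0,4]: t=0:+1/13824 t=1:−1/216 t=2:+1/64 t=3:−1/216 t=4:+1/13824 = 5/768
(3j)²=18/1001 [(4 4 4; 0 0 0)], sign=+1
Σ_t [0,1]: t=0:+1/3456 t=1:−1/864 = -1/1152
(3j)²=7/286 [(4 4 4; 0 -3 3)], sign=+1
⇒ 4πI² = 6561/20449
I = (+1)√(6561/20449/(4π)) = 0.15978796

0.159788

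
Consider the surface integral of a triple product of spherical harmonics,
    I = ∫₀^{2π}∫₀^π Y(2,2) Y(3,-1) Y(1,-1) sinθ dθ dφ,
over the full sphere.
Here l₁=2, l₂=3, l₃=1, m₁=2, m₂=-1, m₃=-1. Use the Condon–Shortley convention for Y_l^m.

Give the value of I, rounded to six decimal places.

-0.082589

Checks pass: Σm=0; 6 even; l₃=1∈[1,5].
(2·2+1)(2·3+1)(2·1+1) = 105
Δ: 4! 0! 2! / 7! → 1/105
sum: t=2:+1/4 = 1/4
3j²(2 3 1; 0 0 0) = Δ·Π!·Σ² = 3/35  (sign -1)
sum: t=0:+1/48 = 1/48
3j²(2 3 1; 2 -1 -1) = Δ·Π!·Σ² = 1/105  (sign +1)
combine: 4πI² = 105·3/35·1/105 = 3/35
take √, sign -1: I = -0.08258890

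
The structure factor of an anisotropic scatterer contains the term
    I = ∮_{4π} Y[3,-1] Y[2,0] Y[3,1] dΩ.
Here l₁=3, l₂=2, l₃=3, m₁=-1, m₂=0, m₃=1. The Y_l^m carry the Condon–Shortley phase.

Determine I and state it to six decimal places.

Rules hold: Σm=0, L=8 even, 1≤3≤5.
N = 7·5·7 = 245
Δ = 2!·4!·2!/9! = 1/3780
Racah Σ t=0..2: t=0:+1/24 t=1:−1/4 t=2:+1/24 = -1/6
⇒ 3j(3 2 3; 0 0 0)² = 4/105, sgn +1
Racah Σ t=0..2: t=0:+1/96 t=1:−1/6 t=2:+1/16 = -3/32
⇒ 3j(3 2 3; -1 0 1)² = 3/140, sgn -1
4πI² = N·(3j₀)²·(3jₘ)² = 1/5
I = -1·√(0.2/4π) = -0.12615663

-0.126157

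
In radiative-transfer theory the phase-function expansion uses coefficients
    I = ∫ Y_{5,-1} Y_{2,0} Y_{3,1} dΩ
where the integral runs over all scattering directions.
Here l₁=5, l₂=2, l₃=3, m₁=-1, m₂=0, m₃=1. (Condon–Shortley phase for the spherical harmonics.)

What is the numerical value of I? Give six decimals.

-0.227318

Checks pass: Σm=0; 10 even; l₃=3∈[3,7].
(2·5+1)(2·2+1)(2·3+1) = 385
Δ: 4! 6! 0! / 11! → 1/2310
sum: t=2:+1/144 = 1/144
3j²(5 2 3; 0 0 0) = Δ·Π!·Σ² = 10/231  (sign -1)
sum: t=2:+1/192 = 1/192
3j²(5 2 3; -1 0 1) = Δ·Π!·Σ² = 3/77  (sign +1)
combine: 4πI² = 385·10/231·3/77 = 50/77
take √, sign -1: I = -0.22731846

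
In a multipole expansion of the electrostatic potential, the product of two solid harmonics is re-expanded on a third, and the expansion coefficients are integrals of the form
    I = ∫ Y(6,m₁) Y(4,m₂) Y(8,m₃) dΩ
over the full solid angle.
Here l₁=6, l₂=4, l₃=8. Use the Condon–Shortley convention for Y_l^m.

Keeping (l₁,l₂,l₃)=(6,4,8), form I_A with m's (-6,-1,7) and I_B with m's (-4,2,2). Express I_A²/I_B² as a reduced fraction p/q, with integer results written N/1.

297297/154568

Shared (l₁,l₂,l₃)=(6,4,8): N and (l;000)² cancel in I_A²/I_B².
A: Δ = 2!·10!·6!/19! = 1/23279256; Racah Σ t=2..2: t=2:+1/870912000 = 1/870912000; ⇒ 3j(6 4 8; -6 -1 7)² = 33/1292, sgn -1
B: Δ = 2!·10!·6!/19! = 1/23279256; Racah Σ t=0..2: t=0:+1/5225472000 t=1:−1/43545600 t=2:+1/7741440 = 139/1306368000; ⇒ 3j(6 4 8; -4 2 2)² = 38642/2909907, sgn +1
I_A²/I_B² = (33/1292)/(38642/2909907) = 297297/154568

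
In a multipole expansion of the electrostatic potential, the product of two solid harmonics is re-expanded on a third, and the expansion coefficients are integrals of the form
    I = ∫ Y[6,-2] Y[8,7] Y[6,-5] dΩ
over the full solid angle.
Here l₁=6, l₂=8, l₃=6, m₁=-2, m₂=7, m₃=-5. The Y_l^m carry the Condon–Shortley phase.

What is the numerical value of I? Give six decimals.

0.159014

Rules hold: Σm=0, L=20 even, 2≤6≤14.
N = 13·17·13 = 2873
Δ = 8!·4!·8!/21! = 1/1309458150
Racah Σ t=2..6: t=2:+1/49766400 t=3:−1/3110400 t=4:+1/1327104 t=5:−1/3110400 t=6:+1/49766400 = 1/6635520
⇒ 3j(6 8 6; 0 0 0)² = 350/46189, sgn +1
Racah Σ t=7..8: t=7:−1/1219276800 t=8:+1/4877107200 = -1/1625702400
⇒ 3j(6 8 6; -2 7 -5)² = 33/2261, sgn +1
4πI² = N·(3j₀)²·(3jₘ)² = 1950/6137
I = +1·√(0.317745/4π) = 0.15901362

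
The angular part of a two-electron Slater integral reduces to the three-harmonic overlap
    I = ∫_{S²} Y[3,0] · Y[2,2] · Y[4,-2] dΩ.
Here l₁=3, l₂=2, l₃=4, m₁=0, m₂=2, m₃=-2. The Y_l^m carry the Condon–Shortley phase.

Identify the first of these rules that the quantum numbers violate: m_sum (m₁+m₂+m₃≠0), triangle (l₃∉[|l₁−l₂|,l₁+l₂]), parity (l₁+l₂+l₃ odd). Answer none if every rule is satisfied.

parity

azimuthal sum: 0 + 2 − 2 = 0  ✓
1 ≤ 4 ≤ 5 (triangle on l)  ✓
L = 3 + 2 + 4 = 9 (odd)  ✗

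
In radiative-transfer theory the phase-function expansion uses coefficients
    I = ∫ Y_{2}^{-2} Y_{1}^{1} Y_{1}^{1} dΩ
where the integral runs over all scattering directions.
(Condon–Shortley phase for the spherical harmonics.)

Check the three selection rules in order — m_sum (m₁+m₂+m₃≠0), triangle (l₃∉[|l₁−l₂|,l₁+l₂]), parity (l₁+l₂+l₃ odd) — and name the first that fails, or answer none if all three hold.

none

azimuthal sum: -2 + 1 + 1 = 0  ✓
1 ≤ 1 ≤ 3 (triangle on l)  ✓
L = 2 + 1 + 1 = 4 (even)  ✓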